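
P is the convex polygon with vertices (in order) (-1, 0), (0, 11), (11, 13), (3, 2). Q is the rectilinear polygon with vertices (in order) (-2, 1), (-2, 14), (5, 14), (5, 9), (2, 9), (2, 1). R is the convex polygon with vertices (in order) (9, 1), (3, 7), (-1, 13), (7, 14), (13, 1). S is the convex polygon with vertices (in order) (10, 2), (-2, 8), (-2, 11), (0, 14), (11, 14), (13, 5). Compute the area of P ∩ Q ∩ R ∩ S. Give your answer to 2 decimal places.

The intersection is the polygon with vertices (5,9), (2,9), (2,8.5), (0.297,11.054), (5,11.909).
By the shoelace formula its area is 10.35.

10.35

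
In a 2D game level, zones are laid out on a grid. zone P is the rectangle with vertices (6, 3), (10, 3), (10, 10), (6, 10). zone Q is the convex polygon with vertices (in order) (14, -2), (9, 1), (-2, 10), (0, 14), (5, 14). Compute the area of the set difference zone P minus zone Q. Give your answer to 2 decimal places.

|zone P| = 28, |zone P∩zone Q| = 21.1515.
|zone P ∖ zone Q| = |zone P| − |zone P∩zone Q| = 28 − 21.1515 = 6.85.

6.85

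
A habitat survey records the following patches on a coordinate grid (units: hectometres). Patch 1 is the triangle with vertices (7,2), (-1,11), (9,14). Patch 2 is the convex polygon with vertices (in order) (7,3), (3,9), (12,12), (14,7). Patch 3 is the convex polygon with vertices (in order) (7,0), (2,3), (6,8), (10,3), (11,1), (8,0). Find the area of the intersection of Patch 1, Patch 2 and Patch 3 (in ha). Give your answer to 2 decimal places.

The intersection is the polygon with vertices (7,3), (4.727,6.409), (6,8), (7.655,5.931), (7.184,3.105).
By the shoelace formula its area is 7.32.

7.32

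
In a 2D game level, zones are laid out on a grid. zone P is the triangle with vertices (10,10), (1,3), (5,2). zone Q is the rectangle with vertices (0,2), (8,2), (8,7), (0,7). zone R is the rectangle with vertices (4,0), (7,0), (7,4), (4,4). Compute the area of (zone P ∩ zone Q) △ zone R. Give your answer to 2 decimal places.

|zone P ∩ zone Q| = 15.5143.
|(zone P ∩ zone Q) ∩ zone R| = 3.125.
|(zone P ∩ zone Q) △ zone R| = 15.5143 + 12 − 6.25 = 21.26.

21.26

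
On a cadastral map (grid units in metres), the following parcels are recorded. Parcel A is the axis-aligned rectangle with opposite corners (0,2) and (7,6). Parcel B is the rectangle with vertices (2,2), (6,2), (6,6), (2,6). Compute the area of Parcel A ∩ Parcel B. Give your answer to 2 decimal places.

|Parcel A∩Parcel B|: x∈[2,6], y∈[2,6] → 4·4 = 16.

16.00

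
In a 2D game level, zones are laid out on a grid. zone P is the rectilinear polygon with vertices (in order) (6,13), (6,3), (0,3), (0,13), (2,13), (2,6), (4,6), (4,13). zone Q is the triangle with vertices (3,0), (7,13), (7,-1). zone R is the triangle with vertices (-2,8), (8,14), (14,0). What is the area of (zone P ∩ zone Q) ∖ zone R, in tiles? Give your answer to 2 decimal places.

|zone P ∩ zone Q| = 7.0096.
|(zone P ∩ zone Q) ∩ zone R| = 4.4083.
|(zone P ∩ zone Q) ∖ zone R| = 7.0096 − 4.4083 = 2.60.

2.60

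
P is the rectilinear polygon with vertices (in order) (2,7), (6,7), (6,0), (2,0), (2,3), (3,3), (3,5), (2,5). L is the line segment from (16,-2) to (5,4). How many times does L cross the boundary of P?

The segment meets the boundary at (6,3.455).

1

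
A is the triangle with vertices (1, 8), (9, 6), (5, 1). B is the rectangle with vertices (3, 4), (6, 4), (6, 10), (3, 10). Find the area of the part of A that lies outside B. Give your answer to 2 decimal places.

|A| = 24, |A∩B| = 9.3036.
|A ∖ B| = |A| − |A∩B| = 24 − 9.3036 = 14.70.

14.70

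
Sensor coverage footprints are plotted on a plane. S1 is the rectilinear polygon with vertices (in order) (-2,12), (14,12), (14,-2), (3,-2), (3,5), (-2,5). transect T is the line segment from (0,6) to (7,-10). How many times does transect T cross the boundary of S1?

3

The segment meets the boundary at (3.5,-2), (3,-0.857), (0.438,5).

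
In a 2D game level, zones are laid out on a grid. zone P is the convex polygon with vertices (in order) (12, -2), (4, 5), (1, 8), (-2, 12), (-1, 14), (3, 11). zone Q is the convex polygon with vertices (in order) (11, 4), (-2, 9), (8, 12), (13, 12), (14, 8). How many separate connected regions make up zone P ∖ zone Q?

2

zone P ∖ zone Q splits into 2 disjoint pieces (area 16.6815, area 11.5666).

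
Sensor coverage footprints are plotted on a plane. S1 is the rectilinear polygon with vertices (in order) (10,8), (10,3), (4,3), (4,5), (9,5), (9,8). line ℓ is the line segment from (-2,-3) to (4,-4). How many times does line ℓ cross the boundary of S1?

The segment lies entirely outside S1 and never meets its boundary.

0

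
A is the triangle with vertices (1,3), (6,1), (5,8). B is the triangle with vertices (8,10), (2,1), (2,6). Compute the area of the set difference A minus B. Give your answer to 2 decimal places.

8.18

|A| = 16.5, |A∩B| = 8.319.
|A ∖ B| = |A| − |A∩B| = 16.5 − 8.319 = 8.18.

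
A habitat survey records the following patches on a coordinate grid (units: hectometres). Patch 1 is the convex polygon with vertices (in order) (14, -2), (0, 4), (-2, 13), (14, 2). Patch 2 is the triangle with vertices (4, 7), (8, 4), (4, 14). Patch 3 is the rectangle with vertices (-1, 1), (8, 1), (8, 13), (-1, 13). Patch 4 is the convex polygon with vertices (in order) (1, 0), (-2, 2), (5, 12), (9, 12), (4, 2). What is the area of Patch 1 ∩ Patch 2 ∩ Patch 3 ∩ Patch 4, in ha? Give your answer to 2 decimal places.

4.25

The intersection is the polygon with vertices (4,7), (4,8.875), (6.558,7.116), (5.818,5.636).
By the shoelace formula its area is 4.25.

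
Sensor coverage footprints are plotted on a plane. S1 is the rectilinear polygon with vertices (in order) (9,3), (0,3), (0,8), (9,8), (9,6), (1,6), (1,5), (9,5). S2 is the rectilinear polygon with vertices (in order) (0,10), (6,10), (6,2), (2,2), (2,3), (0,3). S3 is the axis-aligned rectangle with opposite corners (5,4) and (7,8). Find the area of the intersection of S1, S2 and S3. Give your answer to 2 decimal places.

3.00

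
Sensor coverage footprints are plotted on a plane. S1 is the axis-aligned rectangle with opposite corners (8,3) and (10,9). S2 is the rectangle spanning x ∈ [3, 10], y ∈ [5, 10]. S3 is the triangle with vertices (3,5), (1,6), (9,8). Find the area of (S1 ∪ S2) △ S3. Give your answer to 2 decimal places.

36.00

|S1 ∪ S2| = 39.
|(S1 ∪ S2) ∩ S3| = 4.5.
|(S1 ∪ S2) △ S3| = 39 + 6 − 9 = 36.00.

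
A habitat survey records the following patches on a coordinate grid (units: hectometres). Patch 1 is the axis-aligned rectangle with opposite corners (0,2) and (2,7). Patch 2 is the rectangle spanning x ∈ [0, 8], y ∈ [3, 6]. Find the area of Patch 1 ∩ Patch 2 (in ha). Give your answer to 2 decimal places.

|Patch 1∩Patch 2|: x∈[0,2], y∈[3,6] → 2·3 = 6.

6.00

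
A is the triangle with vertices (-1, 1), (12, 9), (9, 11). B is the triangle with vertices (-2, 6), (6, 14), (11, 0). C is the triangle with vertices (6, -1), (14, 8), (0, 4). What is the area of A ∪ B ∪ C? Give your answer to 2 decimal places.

By inclusion–exclusion:
Individual areas: |A| = 25, |B| = 76, |C| = 47.
|A∩B| = 13.2308.
|A∩C| = 4.9527.
|B∩C| = 21.8551.
|A∩B∩C| = 3.5.
|A ∪ B ∪ C| = 148 − 40.0386 + 3.5 = 111.46.

111.46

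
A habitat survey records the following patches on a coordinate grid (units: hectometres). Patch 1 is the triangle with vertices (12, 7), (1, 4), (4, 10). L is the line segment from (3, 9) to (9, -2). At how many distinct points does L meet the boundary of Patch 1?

2

The segment meets the boundary at (5.115,5.122), (3.261,8.522).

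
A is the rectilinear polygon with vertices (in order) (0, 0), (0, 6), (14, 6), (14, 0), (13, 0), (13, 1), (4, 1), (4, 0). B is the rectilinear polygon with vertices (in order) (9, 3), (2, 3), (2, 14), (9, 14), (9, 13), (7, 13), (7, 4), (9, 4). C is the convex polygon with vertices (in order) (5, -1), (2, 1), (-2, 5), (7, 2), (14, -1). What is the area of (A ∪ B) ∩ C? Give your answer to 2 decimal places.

15.58

The region (A ∪ B) ∩ C is the polygon with vertices (4,1), (4,0), (3.5,0), (2,1), (0,3), (0,4.333), (7,2), (9.333,1).
By the shoelace formula its area is 15.58.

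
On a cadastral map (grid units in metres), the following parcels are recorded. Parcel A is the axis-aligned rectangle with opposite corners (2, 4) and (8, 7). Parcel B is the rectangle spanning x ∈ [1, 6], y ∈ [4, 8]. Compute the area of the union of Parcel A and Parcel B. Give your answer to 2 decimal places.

By inclusion–exclusion:
Individual areas: |Parcel A| = 18, |Parcel B| = 20.
|Parcel A∩Parcel B|: x∈[2,6], y∈[4,7] → 4·3 = 12.
|Parcel A ∪ Parcel B| = 38 − 12 = 26.00.

26.00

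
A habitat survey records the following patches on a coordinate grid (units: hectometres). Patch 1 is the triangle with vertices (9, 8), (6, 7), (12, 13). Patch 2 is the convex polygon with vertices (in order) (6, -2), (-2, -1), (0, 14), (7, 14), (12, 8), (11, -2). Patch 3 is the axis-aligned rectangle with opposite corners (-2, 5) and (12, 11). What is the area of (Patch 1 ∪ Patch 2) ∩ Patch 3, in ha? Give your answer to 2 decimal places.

73.12

|Patch 1 ∪ Patch 2| = 186.3214.
|(Patch 1 ∪ Patch 2) ∩ Patch 3| = 73.12.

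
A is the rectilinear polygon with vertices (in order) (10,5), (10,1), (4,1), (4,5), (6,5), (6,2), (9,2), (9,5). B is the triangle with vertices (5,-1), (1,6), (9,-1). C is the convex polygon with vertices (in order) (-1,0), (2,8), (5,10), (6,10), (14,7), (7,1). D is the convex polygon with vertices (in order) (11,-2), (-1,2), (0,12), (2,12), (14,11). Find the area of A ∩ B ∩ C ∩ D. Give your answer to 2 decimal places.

3.22

The intersection is the polygon with vertices (6.714,1), (4,1), (4,3.375).
By the shoelace formula its area is 3.22.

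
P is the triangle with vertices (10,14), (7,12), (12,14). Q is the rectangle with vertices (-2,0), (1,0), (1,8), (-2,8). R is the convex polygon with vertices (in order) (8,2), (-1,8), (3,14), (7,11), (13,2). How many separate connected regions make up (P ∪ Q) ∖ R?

(P ∪ Q) ∖ R splits into 2 disjoint pieces (area 2, area 22.6667).

2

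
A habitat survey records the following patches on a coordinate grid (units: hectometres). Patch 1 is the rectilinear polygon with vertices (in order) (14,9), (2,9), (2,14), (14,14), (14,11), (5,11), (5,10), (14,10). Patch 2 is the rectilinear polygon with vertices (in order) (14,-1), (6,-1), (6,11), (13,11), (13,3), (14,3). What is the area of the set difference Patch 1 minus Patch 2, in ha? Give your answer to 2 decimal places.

|Patch 1| = 51, |Patch 1∩Patch 2| = 7.
|Patch 1 ∖ Patch 2| = |Patch 1| − |Patch 1∩Patch 2| = 51 − 7 = 44.00.

44.00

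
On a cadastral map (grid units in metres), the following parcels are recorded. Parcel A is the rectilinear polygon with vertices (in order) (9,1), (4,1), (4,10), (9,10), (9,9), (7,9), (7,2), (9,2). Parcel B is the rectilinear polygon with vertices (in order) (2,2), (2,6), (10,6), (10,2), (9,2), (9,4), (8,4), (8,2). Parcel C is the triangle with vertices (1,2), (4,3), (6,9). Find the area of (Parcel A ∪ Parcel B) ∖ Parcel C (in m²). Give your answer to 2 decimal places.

41.55

|Parcel A ∪ Parcel B| = 49.
|(Parcel A ∪ Parcel B) ∩ Parcel C| = 7.4524.
|(Parcel A ∪ Parcel B) ∖ Parcel C| = 49 − 7.4524 = 41.55.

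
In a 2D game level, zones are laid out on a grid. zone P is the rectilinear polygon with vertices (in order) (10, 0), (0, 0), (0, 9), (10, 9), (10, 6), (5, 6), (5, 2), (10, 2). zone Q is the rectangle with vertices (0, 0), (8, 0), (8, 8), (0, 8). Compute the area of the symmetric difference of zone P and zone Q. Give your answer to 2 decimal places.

30.00

|zone P| = 70, |zone Q| = 64, |zone P∩zone Q| = 52.
|zone P △ zone Q| = |zone P| + |zone Q| − 2·|zone P∩zone Q| = 70 + 64 − 104 = 30.00.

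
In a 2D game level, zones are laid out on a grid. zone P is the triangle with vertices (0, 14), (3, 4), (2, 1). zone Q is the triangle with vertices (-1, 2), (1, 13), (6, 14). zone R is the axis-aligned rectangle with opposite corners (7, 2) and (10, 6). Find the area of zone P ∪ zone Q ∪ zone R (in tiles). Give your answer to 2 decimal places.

By inclusion–exclusion:
Individual areas: |zone P| = 9.5, |zone Q| = 26.5, |zone R| = 12.
|zone P∩zone Q| = 3.4089.
|zone P∩zone R| = 0.
|zone Q∩zone R| = 0.
|zone P∩zone Q∩zone R| = 0.
|zone P ∪ zone Q ∪ zone R| = 48 − 3.4089 + 0 = 44.59.

44.59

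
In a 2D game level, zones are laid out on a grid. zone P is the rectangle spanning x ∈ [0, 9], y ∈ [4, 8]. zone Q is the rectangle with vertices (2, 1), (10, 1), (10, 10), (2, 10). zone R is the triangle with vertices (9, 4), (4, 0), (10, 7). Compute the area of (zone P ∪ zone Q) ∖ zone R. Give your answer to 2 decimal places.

74.70

|zone P ∪ zone Q| = 80.
|(zone P ∪ zone Q) ∩ zone R| = 5.3036.
|(zone P ∪ zone Q) ∖ zone R| = 80 − 5.3036 = 74.70.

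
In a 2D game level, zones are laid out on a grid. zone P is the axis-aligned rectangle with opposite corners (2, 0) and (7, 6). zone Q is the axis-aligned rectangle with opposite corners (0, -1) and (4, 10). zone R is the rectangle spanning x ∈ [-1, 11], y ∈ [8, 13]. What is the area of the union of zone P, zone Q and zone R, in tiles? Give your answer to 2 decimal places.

114.00

By inclusion–exclusion:
Individual areas: |zone P| = 30, |zone Q| = 44, |zone R| = 60.
|zone P∩zone Q|: x∈[2,4], y∈[0,6] → 2·6 = 12.
|zone P∩zone R| = 0 (no overlap).
|zone Q∩zone R|: x∈[0,4], y∈[8,10] → 4·2 = 8.
|zone P∩zone Q∩zone R| = 0.
|zone P ∪ zone Q ∪ zone R| = 134 − 20 + 0 = 114.00.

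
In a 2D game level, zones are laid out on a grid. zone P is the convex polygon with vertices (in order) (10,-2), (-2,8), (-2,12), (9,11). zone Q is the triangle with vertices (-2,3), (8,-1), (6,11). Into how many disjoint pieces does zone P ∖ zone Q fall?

1

zone P ∖ zone Q is a single connected region.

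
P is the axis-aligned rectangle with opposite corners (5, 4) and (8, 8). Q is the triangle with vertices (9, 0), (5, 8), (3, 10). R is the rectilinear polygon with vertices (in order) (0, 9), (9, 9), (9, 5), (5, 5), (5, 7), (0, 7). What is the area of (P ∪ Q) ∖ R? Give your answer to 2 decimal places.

|P ∪ Q| = 14.1333.
|(P ∪ Q) ∩ R| = 10.1.
|(P ∪ Q) ∖ R| = 14.1333 − 10.1 = 4.03.

4.03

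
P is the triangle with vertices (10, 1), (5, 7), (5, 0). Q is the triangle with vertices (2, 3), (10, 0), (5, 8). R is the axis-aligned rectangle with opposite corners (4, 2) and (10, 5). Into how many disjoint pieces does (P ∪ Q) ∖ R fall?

(P ∪ Q) ∖ R splits into 2 disjoint pieces (area 7.696, area 9.0625).

2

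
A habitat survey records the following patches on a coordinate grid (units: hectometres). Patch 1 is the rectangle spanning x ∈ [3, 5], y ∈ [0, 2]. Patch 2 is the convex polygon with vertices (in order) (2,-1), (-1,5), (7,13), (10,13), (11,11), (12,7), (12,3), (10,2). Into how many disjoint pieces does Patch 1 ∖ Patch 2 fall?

Patch 1 ∖ Patch 2 is a single connected region.

1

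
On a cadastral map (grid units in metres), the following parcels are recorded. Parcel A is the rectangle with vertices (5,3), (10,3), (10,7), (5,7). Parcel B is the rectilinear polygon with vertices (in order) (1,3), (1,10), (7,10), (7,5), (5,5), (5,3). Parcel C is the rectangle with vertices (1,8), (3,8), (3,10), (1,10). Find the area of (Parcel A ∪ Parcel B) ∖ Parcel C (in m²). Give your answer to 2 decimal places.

|Parcel A ∪ Parcel B| = 54.
|(Parcel A ∪ Parcel B) ∩ Parcel C| = 4.
|(Parcel A ∪ Parcel B) ∖ Parcel C| = 54 − 4 = 50.00.

50.00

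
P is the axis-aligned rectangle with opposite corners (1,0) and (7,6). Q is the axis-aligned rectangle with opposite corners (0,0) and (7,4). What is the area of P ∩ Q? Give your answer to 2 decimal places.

24.00

|P∩Q|: x∈[1,7], y∈[0,4] → 6·4 = 24.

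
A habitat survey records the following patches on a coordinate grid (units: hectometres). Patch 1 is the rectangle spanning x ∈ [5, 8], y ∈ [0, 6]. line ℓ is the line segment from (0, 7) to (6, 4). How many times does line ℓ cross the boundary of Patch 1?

The segment meets the boundary at (5,4.5).

1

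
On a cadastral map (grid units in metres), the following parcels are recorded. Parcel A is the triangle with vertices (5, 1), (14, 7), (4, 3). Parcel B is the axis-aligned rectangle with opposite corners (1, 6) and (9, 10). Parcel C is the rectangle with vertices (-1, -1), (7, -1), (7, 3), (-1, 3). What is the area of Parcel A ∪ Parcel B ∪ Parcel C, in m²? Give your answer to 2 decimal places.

72.33

By inclusion–exclusion:
Individual areas: |Parcel A| = 12, |Parcel B| = 32, |Parcel C| = 32.
|Parcel A∩Parcel B| = 0.
|Parcel A∩Parcel C| = 3.6667.
|Parcel B∩Parcel C| = 0 (no overlap).
|Parcel A∩Parcel B∩Parcel C| = 0.
|Parcel A ∪ Parcel B ∪ Parcel C| = 76 − 3.6667 + 0 = 72.33.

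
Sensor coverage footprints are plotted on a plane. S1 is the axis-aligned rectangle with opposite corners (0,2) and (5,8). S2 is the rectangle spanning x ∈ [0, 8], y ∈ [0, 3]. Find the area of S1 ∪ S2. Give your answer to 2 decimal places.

By inclusion–exclusion:
Individual areas: |S1| = 30, |S2| = 24.
|S1∩S2|: x∈[0,5], y∈[2,3] → 5·1 = 5.
|S1 ∪ S2| = 54 − 5 = 49.00.

49.00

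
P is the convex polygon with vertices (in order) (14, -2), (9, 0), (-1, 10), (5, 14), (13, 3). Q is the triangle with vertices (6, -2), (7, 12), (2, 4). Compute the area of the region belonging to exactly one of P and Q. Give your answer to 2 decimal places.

94.86

|P| = 95.5, |Q| = 31, |P∩Q| = 15.8212.
|P △ Q| = |P| + |Q| − 2·|P∩Q| = 95.5 + 31 − 31.6424 = 94.86.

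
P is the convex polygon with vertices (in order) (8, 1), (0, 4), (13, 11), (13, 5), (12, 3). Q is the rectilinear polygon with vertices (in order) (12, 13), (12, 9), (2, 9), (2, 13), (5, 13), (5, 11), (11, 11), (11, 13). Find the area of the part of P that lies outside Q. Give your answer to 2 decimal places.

63.52

|P| = 65.5, |P∩Q| = 1.9835.
|P ∖ Q| = |P| − |P∩Q| = 65.5 − 1.9835 = 63.52.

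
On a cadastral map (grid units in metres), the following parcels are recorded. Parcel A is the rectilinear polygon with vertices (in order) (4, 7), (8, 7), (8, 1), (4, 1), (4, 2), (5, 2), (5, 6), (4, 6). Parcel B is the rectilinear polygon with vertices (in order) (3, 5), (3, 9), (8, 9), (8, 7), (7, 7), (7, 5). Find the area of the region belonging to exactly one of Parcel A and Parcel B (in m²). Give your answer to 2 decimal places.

|Parcel A| = 20, |Parcel B| = 18, |Parcel A∩Parcel B| = 5.
|Parcel A △ Parcel B| = |Parcel A| + |Parcel B| − 2·|Parcel A∩Parcel B| = 20 + 18 − 10 = 28.00.

28.00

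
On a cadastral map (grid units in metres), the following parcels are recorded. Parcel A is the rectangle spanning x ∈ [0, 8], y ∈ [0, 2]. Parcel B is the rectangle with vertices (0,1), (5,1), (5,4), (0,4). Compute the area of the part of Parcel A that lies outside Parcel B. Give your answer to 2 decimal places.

11.00

|Parcel A∩Parcel B|: x∈[0,5], y∈[1,2] → 5·1 = 5.
|Parcel A| = 16.
|Parcel A ∖ Parcel B| = |Parcel A| − |Parcel A∩Parcel B| = 16 − 5 = 11.00.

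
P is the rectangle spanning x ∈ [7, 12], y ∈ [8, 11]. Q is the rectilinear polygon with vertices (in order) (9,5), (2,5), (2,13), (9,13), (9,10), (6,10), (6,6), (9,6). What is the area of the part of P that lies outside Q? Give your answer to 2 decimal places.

13.00

|P| = 15, |P∩Q| = 2.
|P ∖ Q| = |P| − |P∩Q| = 15 − 2 = 13.00.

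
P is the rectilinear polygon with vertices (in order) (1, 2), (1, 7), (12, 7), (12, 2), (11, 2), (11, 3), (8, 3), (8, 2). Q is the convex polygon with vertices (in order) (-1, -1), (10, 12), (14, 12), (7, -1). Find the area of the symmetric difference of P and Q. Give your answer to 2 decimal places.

|P| = 52, |Q| = 78, |P∩Q| = 30.6538.
|P △ Q| = |P| + |Q| − 2·|P∩Q| = 52 + 78 − 61.3077 = 68.69.

68.69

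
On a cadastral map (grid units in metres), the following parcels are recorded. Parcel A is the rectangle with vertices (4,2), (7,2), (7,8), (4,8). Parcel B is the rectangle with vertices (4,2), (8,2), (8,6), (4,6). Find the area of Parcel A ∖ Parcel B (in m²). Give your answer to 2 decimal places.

6.00

|Parcel A∩Parcel B|: x∈[4,7], y∈[2,6] → 3·4 = 12.
|Parcel A| = 18.
|Parcel A ∖ Parcel B| = |Parcel A| − |Parcel A∩Parcel B| = 18 − 12 = 6.00.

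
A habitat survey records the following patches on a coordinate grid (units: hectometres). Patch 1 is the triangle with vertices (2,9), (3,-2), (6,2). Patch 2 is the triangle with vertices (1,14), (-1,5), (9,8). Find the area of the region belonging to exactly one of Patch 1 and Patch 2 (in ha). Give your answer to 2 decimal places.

|Patch 1| = 18.5, |Patch 2| = 42, |Patch 1∩Patch 2| = 1.9187.
|Patch 1 △ Patch 2| = |Patch 1| + |Patch 2| − 2·|Patch 1∩Patch 2| = 18.5 + 42 − 3.8374 = 56.66.

56.66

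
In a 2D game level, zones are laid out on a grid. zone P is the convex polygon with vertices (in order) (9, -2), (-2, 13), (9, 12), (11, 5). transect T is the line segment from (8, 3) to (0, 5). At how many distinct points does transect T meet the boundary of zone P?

1

The segment meets the boundary at (4.735,3.816).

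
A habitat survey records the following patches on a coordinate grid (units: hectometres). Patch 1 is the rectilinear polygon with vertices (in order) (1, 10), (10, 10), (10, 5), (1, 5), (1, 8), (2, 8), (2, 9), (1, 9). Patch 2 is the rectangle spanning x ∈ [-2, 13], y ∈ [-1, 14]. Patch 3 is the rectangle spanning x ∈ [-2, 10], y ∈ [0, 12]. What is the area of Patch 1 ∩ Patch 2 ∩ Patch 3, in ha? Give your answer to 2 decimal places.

44.00

The intersection is the polygon with vertices (10,5), (1,5), (1,8), (2,8), (2,9), (1,9), (1,10), (10,10).
By the shoelace formula its area is 44.00.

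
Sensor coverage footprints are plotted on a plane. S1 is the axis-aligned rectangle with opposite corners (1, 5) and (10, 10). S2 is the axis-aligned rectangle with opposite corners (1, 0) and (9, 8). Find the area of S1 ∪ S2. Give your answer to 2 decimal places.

85.00

By inclusion–exclusion:
Individual areas: |S1| = 45, |S2| = 64.
|S1∩S2|: x∈[1,9], y∈[5,8] → 8·3 = 24.
|S1 ∪ S2| = 109 − 24 = 85.00.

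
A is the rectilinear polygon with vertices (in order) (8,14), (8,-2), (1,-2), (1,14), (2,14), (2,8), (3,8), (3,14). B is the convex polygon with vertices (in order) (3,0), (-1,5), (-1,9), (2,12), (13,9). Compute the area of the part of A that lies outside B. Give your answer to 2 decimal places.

|A| = 106, |A∩B| = 60.9773.
|A ∖ B| = |A| − |A∩B| = 106 − 60.9773 = 45.02.

45.02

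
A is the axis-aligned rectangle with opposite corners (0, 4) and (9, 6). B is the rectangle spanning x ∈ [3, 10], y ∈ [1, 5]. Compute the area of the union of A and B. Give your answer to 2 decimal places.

40.00

By inclusion–exclusion:
Individual areas: |A| = 18, |B| = 28.
|A∩B|: x∈[3,9], y∈[4,5] → 6·1 = 6.
|A ∪ B| = 46 − 6 = 40.00.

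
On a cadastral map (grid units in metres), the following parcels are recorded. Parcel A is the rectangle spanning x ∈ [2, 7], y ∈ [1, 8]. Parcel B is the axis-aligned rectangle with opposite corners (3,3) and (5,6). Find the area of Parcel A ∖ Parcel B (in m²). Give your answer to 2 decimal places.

|Parcel A∩Parcel B|: x∈[3,5], y∈[3,6] → 2·3 = 6.
|Parcel A| = 35.
|Parcel A ∖ Parcel B| = |Parcel A| − |Parcel A∩Parcel B| = 35 − 6 = 29.00.

29.00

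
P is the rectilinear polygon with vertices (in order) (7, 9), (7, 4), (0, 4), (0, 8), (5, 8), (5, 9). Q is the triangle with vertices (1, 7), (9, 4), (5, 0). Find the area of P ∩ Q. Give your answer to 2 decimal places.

8.68

The intersection is the polygon with vertices (7,4), (2.714,4), (1,7), (7,4.75).
By the shoelace formula its area is 8.68.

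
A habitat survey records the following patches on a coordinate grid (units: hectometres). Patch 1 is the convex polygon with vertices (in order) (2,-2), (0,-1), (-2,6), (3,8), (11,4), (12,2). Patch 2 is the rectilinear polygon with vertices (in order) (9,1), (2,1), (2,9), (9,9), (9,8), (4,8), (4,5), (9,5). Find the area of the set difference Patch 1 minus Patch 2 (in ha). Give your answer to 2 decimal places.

50.45

|Patch 1| = 84, |Patch 1∩Patch 2| = 33.55.
|Patch 1 ∖ Patch 2| = |Patch 1| − |Patch 1∩Patch 2| = 84 − 33.55 = 50.45.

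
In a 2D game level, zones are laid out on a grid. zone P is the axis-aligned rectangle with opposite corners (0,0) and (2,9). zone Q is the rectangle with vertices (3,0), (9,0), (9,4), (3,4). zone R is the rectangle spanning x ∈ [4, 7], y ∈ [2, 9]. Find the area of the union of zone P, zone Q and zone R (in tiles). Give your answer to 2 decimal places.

By inclusion–exclusion:
Individual areas: |zone P| = 18, |zone Q| = 24, |zone R| = 21.
|zone P∩zone Q| = 0 (no overlap).
|zone P∩zone R| = 0 (no overlap).
|zone Q∩zone R|: x∈[4,7], y∈[2,4] → 3·2 = 6.
|zone P∩zone Q∩zone R| = 0.
|zone P ∪ zone Q ∪ zone R| = 63 − 6 + 0 = 57.00.

57.00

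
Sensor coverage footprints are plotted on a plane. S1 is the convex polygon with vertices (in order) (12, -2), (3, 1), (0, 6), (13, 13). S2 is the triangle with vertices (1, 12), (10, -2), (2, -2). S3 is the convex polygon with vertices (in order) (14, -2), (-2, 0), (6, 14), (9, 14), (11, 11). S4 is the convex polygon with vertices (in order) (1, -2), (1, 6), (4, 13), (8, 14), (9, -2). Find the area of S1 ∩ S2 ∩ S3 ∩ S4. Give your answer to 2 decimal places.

32.09

The intersection is the polygon with vertices (1.429,6), (2.063,7.111), (3.608,7.943), (8.892,-0.277), (8.936,-0.979), (3,1), (1.622,3.297).
By the shoelace formula its area is 32.09.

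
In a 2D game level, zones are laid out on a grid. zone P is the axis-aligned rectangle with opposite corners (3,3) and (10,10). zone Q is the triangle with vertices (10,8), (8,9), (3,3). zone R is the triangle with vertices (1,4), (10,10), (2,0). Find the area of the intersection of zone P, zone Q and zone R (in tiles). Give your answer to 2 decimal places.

5.76

The intersection is the polygon with vertices (8.857,8.571), (6.267,5.333), (3,3), (7.375,8.25), (8.286,8.857).
By the shoelace formula its area is 5.76.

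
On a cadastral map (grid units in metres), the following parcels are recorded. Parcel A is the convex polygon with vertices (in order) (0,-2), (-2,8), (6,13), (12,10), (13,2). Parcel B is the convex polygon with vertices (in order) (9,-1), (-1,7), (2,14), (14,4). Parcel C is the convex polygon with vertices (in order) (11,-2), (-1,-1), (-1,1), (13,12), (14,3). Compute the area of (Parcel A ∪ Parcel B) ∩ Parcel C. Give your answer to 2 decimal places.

88.59

|Parcel A ∪ Parcel B| = 165.8802.
|(Parcel A ∪ Parcel B) ∩ Parcel C| = 88.59.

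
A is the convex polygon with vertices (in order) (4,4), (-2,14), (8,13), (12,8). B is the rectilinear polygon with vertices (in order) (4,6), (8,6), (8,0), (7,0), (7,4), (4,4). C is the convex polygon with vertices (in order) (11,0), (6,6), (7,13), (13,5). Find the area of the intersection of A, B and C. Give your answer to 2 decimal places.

The intersection is the polygon with vertices (8,6), (6.588,5.294), (6,6).
By the shoelace formula its area is 0.71.

0.71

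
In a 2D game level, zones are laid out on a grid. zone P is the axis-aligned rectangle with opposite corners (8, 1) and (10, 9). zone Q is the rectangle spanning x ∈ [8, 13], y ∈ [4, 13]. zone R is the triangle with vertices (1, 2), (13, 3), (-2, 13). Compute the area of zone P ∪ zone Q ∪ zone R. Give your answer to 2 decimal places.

By inclusion–exclusion:
Individual areas: |zone P| = 16, |zone Q| = 45, |zone R| = 67.5.
|zone P∩zone Q|: x∈[8,10], y∈[4,9] → 2·5 = 10.
|zone P∩zone R| = 6.
|zone Q∩zone R| = 4.0833.
|zone P∩zone Q∩zone R| = 3.3333.
|zone P ∪ zone Q ∪ zone R| = 128.5 − 20.0833 + 3.3333 = 111.75.

111.75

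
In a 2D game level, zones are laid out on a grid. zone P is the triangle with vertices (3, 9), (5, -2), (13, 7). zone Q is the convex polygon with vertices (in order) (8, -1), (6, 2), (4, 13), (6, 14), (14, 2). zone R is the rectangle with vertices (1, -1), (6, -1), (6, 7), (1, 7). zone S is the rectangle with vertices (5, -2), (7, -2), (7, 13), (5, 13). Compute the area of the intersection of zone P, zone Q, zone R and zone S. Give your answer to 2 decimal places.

The intersection is the polygon with vertices (6,7), (6,2), (5.091,7).
By the shoelace formula its area is 2.27.

2.27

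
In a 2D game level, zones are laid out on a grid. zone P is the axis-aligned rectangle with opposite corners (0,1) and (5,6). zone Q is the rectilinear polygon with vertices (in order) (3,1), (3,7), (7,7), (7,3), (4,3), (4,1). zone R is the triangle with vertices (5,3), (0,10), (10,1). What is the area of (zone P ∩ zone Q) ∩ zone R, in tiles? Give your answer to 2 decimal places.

3.06

The region (zone P ∩ zone Q) ∩ zone R is the polygon with vertices (5,3), (3,5.8), (3,6), (4.444,6), (5,5.5).
By the shoelace formula its area is 3.06.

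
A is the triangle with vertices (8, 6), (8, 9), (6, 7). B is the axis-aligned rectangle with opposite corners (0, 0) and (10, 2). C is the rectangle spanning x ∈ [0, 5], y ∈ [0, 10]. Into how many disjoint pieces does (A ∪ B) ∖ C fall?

(A ∪ B) ∖ C splits into 2 disjoint pieces (area 3, area 10).

2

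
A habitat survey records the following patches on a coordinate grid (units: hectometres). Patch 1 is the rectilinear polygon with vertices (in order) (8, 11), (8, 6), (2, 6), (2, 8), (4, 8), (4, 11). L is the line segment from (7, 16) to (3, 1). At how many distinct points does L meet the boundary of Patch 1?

2

The segment meets the boundary at (4.333,6), (5.667,11).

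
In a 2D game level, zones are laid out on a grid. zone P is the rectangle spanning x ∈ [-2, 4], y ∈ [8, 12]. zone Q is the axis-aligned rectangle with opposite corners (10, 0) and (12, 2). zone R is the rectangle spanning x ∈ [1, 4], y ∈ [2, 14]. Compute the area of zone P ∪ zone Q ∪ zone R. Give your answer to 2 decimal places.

52.00

By inclusion–exclusion:
Individual areas: |zone P| = 24, |zone Q| = 4, |zone R| = 36.
|zone P∩zone Q| = 0 (no overlap).
|zone P∩zone R|: x∈[1,4], y∈[8,12] → 3·4 = 12.
|zone Q∩zone R| = 0 (no overlap).
|zone P∩zone Q∩zone R| = 0.
|zone P ∪ zone Q ∪ zone R| = 64 − 12 + 0 = 52.00.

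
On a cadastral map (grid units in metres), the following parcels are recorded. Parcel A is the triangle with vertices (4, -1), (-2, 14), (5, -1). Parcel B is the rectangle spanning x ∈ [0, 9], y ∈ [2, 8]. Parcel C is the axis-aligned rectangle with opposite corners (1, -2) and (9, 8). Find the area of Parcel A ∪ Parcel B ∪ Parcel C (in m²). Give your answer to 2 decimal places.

87.20

By inclusion–exclusion:
Individual areas: |Parcel A| = 7.5, |Parcel B| = 54, |Parcel C| = 80.
|Parcel A∩Parcel B| = 3.6.
|Parcel A∩Parcel C| = 5.8929.
|Parcel B∩Parcel C|: x∈[1,9], y∈[2,8] → 8·6 = 48.
|Parcel A∩Parcel B∩Parcel C| = 3.1929.
|Parcel A ∪ Parcel B ∪ Parcel C| = 141.5 − 57.4929 + 3.1929 = 87.20.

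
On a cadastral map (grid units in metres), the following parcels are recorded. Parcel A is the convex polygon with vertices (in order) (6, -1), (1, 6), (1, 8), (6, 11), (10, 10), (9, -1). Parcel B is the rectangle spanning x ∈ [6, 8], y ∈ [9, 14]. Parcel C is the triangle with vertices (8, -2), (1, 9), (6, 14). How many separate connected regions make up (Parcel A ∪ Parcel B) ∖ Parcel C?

(Parcel A ∪ Parcel B) ∖ Parcel C splits into 2 disjoint pieces (area 14.0879, area 32.9375).

2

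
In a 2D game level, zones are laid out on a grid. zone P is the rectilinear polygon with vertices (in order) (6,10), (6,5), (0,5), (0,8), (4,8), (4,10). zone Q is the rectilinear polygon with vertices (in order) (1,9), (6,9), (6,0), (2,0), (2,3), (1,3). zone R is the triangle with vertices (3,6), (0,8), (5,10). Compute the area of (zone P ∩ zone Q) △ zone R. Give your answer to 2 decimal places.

17.17

|zone P ∩ zone Q| = 17.
|(zone P ∩ zone Q) ∩ zone R| = 3.9167.
|(zone P ∩ zone Q) △ zone R| = 17 + 8 − 7.8333 = 17.17.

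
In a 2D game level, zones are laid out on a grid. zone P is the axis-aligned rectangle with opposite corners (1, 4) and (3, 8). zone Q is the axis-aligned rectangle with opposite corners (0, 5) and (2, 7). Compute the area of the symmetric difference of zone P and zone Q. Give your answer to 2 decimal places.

|zone P∩zone Q|: x∈[1,2], y∈[5,7] → 1·2 = 2.
|zone P △ zone Q| = |zone P| + |zone Q| − 2·|zone P∩zone Q| = 8 + 4 − 4 = 8.00.

8.00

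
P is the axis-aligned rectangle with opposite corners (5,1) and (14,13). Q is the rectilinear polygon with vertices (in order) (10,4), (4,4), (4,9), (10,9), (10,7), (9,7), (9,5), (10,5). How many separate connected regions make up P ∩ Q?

1

P ∩ Q is a single connected region.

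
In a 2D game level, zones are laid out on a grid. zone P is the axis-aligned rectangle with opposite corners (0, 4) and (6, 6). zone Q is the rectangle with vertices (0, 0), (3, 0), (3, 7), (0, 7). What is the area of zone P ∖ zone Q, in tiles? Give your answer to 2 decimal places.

|zone P∩zone Q|: x∈[0,3], y∈[4,6] → 3·2 = 6.
|zone P| = 12.
|zone P ∖ zone Q| = |zone P| − |zone P∩zone Q| = 12 − 6 = 6.00.

6.00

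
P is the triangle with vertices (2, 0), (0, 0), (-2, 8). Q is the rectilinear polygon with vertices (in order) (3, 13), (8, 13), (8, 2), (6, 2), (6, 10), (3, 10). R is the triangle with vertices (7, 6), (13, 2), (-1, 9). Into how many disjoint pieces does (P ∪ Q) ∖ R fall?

(P ∪ Q) ∖ R splits into 3 disjoint pieces (area 8, area 23.1458, area 6).

3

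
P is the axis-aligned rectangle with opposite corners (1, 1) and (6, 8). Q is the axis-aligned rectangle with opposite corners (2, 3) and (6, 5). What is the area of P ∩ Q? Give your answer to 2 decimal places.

8.00

|P∩Q|: x∈[2,6], y∈[3,5] → 4·2 = 8.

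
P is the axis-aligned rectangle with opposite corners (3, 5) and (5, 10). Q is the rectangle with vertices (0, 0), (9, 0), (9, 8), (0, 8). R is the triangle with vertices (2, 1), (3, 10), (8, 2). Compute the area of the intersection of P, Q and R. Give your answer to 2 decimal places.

5.55

The intersection is the polygon with vertices (3,5), (3,8), (4.25,8), (5,6.8), (5,5).
By the shoelace formula its area is 5.55.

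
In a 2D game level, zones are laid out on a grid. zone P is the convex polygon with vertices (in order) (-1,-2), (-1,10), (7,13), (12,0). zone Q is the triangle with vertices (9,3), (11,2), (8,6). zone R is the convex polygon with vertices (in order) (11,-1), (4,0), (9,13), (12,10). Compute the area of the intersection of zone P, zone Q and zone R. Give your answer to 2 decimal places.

The intersection is the polygon with vertices (11,2), (9,3), (8,6).
By the shoelace formula its area is 2.50.

2.50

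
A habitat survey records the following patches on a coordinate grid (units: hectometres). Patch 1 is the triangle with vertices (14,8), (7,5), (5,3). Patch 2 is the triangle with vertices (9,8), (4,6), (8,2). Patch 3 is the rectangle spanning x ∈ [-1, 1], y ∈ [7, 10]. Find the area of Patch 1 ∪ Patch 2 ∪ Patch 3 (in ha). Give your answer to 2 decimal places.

By inclusion–exclusion:
Individual areas: |Patch 1| = 4, |Patch 2| = 14, |Patch 3| = 6.
|Patch 1∩Patch 2| = 1.8305.
|Patch 1∩Patch 3| = 0.
|Patch 2∩Patch 3| = 0.
|Patch 1∩Patch 2∩Patch 3| = 0.
|Patch 1 ∪ Patch 2 ∪ Patch 3| = 24 − 1.8305 + 0 = 22.17.

22.17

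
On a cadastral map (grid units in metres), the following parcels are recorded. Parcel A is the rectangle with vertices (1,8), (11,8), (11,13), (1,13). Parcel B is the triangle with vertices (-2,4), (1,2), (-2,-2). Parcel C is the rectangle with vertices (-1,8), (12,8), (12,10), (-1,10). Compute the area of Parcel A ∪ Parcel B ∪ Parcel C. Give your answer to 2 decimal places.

65.00

By inclusion–exclusion:
Individual areas: |Parcel A| = 50, |Parcel B| = 9, |Parcel C| = 26.
|Parcel A∩Parcel B| = 0.
|Parcel A∩Parcel C|: x∈[1,11], y∈[8,10] → 10·2 = 20.
|Parcel B∩Parcel C| = 0.
|Parcel A∩Parcel B∩Parcel C| = 0.
|Parcel A ∪ Parcel B ∪ Parcel C| = 85 − 20 + 0 = 65.00.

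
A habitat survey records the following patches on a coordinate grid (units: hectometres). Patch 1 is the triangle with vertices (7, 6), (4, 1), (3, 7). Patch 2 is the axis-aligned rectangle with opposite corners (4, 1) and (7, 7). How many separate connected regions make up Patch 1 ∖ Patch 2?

Patch 1 ∖ Patch 2 is a single connected region.

1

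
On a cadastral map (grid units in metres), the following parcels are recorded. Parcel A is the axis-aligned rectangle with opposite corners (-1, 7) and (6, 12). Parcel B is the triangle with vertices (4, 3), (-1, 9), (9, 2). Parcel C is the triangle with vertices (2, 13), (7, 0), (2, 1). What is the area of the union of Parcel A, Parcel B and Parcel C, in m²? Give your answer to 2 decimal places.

62.17

By inclusion–exclusion:
Individual areas: |Parcel A| = 35, |Parcel B| = 12.5, |Parcel C| = 30.
|Parcel A∩Parcel B| = 1.1905.
|Parcel A∩Parcel C| = 6.7308.
|Parcel B∩Parcel C| = 7.4079.
|Parcel A∩Parcel B∩Parcel C| = 0.
|Parcel A ∪ Parcel B ∪ Parcel C| = 77.5 − 15.3291 + 0 = 62.17.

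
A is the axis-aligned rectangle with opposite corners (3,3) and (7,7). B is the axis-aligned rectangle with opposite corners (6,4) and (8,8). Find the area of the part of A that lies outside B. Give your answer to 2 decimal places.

|A∩B|: x∈[6,7], y∈[4,7] → 1·3 = 3.
|A| = 16.
|A ∖ B| = |A| − |A∩B| = 16 − 3 = 13.00.

13.00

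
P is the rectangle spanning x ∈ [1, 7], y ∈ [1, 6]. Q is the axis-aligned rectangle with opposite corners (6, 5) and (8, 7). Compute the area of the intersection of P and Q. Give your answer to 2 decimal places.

|P∩Q|: x∈[6,7], y∈[5,6] → 1·1 = 1.

1.00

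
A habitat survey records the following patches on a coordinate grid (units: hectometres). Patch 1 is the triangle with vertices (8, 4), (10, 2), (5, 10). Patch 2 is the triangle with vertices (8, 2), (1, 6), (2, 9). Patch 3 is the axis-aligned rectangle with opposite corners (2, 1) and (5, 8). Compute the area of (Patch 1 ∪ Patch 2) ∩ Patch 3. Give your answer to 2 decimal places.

7.61

The region (Patch 1 ∪ Patch 2) ∩ Patch 3 is the polygon with vertices (5,5.5), (5,3.714), (2,5.429), (2,8), (2.857,8).
By the shoelace formula its area is 7.61.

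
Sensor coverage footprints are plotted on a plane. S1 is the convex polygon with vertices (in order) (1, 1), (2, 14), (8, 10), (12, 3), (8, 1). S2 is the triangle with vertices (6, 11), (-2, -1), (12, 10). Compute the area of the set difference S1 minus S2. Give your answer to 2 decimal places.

|S1| = 90.5, |S1∩S2| = 30.4034.
|S1 ∖ S2| = |S1| − |S1∩S2| = 90.5 − 30.4034 = 60.10.

60.10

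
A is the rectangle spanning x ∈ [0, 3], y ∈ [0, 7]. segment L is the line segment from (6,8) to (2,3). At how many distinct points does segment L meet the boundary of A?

1

The segment meets the boundary at (3,4.25).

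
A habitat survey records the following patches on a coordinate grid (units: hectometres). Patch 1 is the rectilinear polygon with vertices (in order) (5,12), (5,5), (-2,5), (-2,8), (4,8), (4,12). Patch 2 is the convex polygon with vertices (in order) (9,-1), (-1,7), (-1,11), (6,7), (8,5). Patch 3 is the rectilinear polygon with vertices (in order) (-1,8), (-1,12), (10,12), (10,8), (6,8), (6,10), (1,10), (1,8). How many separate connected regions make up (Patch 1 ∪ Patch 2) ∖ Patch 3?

(Patch 1 ∪ Patch 2) ∖ Patch 3 is a single connected region.

1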